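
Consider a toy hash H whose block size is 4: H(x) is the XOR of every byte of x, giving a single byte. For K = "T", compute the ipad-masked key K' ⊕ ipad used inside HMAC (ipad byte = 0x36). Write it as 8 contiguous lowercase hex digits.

62363636

Key "T" = 54 is 1 byte ≤ B = 4; zero-pad to 4 bytes: K' = 54 00 00 00.
XOR each byte with 0x36: 54⊕36=62, 00⊕36=36, 00⊕36=36, 00⊕36=36.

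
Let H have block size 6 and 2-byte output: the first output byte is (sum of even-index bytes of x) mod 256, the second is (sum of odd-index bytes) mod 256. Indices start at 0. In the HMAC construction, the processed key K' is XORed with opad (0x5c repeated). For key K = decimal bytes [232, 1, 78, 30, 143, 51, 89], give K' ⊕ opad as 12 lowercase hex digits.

420e5c5c5c5c

Key decimal bytes [232, 1, 78, 30, 143, 51, 89] = e8 01 4e 1e 8f 33 59 is 7 bytes > B = 6, so hash it first: H(key) = 1e 52, then zero-pad to 6 bytes: K' = 1e 52 00 00 00 00.
XOR each byte with 0x5c: 1e⊕5c=42, 52⊕5c=0e, 00⊕5c=5c, 00⊕5c=5c, 00⊕5c=5c, 00⊕5c=5c.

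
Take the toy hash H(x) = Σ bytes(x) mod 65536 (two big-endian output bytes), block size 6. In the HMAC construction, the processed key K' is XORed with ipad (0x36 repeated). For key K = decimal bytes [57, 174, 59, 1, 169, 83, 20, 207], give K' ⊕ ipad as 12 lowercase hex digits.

Key decimal bytes [57, 174, 59, 1, 169, 83, 20, 207] = 39 ae 3b 01 a9 53 14 cf is 8 bytes > B = 6, so hash it first: H(key) = 03 02, then zero-pad to 6 bytes: K' = 03 02 00 00 00 00.
XOR each byte with 0x36: 03⊕36=35, 02⊕36=34, 00⊕36=36, 00⊕36=36, 00⊕36=36, 00⊕36=36.

353436363636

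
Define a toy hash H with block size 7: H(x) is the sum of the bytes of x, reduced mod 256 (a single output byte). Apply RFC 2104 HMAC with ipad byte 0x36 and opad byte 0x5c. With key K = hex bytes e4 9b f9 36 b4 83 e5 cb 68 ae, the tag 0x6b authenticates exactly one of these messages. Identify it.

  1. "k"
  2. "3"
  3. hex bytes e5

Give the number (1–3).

Key hex bytes e4 9b f9 36 b4 83 e5 cb 68 ae is 10 bytes > B = 7, so hash it first: H(key) = ab, then zero-pad to 7 bytes: K' = ab 00 00 00 00 00 00.
K' ⊕ ipad = 9d 36 36 36 36 36 36; K' ⊕ opad = f7 5c 5c 5c 5c 5c 5c.
m1: inner = H(9d 36 36 36 36 36 36 6b) = 4c; tag = H(f7 5c 5c 5c 5c 5c 5c 4c) = 6b ← matches
m2: inner = H(9d 36 36 36 36 36 36 33) = 14; tag = H(f7 5c 5c 5c 5c 5c 5c 14) = 33
m3: inner = H(9d 36 36 36 36 36 36 e5) = c6; tag = H(f7 5c 5c 5c 5c 5c 5c c6) = e5

1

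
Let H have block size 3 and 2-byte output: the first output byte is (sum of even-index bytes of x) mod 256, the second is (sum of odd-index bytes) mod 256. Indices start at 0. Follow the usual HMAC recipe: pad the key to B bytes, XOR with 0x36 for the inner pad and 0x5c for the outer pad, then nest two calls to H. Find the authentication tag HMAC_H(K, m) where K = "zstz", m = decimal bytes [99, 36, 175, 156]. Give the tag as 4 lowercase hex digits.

fb7f

Key "zstz" = 7a 73 74 7a is 4 bytes > B = 3, so hash it first: H(key) = ee ed, then zero-pad to 3 bytes: K' = ee ed 00.
K' ⊕ ipad = d8 db 36.  K' ⊕ opad = b2 b1 5c.
Inner input = (K'⊕ipad) ∥ m = d8 db 36 ∥ 63 24 af 9c.
Inner hash: even-index sum = 462 mod 256 = 206; odd-index sum = 493 mod 256 = 237 → ce ed.
Outer input = (K'⊕opad) ∥ inner = b2 b1 5c ∥ ce ed.
Outer hash (tag): even-index sum = 507 mod 256 = 251; odd-index sum = 383 mod 256 = 127 → fb 7f.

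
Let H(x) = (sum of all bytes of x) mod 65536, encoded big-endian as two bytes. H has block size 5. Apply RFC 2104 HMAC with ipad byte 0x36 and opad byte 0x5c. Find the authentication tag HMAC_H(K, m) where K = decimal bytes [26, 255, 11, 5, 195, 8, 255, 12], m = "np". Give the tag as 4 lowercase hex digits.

0294

Key decimal bytes [26, 255, 11, 5, 195, 8, 255, 12] = 1a ff 0b 05 c3 08 ff 0c is 8 bytes > B = 5, so hash it first: H(key) = 02 ff, then zero-pad to 5 bytes: K' = 02 ff 00 00 00.
K' ⊕ ipad = 34 c9 36 36 36.  K' ⊕ opad = 5e a3 5c 5c 5c.
Inner input = (K'⊕ipad) ∥ m = 34 c9 36 36 36 ∥ 6e 70.
Inner hash: sum = 52+201+54+54+54+110+112 = 637 → 02 7d.
Outer input = (K'⊕opad) ∥ inner = 5e a3 5c 5c 5c ∥ 02 7d.
Outer hash (tag): sum = 94+163+92+92+92+2+125 = 660 → 02 94.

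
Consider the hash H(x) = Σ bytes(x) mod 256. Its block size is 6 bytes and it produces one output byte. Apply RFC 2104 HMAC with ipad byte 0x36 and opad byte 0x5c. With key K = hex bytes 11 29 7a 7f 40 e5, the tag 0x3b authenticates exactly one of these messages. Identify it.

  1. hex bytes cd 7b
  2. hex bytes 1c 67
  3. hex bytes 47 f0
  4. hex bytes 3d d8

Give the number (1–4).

3

Key hex bytes 11 29 7a 7f 40 e5 is exactly B = 6 bytes: K' = 11 29 7a 7f 40 e5.
K' ⊕ ipad = 27 1f 4c 49 76 d3; K' ⊕ opad = 4d 75 26 23 1c b9.
m1: inner = H(27 1f 4c 49 76 d3 cd 7b) = 6c; tag = H(4d 75 26 23 1c b9 6c) = 4c
m2: inner = H(27 1f 4c 49 76 d3 1c 67) = a7; tag = H(4d 75 26 23 1c b9 a7) = 87
m3: inner = H(27 1f 4c 49 76 d3 47 f0) = 5b; tag = H(4d 75 26 23 1c b9 5b) = 3b ← matches
m4: inner = H(27 1f 4c 49 76 d3 3d d8) = 39; tag = H(4d 75 26 23 1c b9 39) = 19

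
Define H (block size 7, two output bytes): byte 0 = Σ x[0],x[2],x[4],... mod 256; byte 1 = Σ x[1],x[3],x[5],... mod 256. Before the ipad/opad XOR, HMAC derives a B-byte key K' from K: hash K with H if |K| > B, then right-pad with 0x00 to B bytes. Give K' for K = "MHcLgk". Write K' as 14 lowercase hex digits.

Key "MHcLgk" = 4d 48 63 4c 67 6b is 6 bytes ≤ B = 7; zero-pad to 7 bytes: K' = 4d 48 63 4c 67 6b 00.

4d48634c676b00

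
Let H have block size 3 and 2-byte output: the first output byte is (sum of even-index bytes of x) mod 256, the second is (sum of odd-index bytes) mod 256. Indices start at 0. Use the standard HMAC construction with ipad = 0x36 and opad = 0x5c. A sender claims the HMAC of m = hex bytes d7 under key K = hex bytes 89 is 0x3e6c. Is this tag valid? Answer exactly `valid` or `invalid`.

invalid

Key hex bytes 89 is 1 byte ≤ B = 3; zero-pad to 3 bytes: K' = 89 00 00.
K' ⊕ ipad = bf 36 36; K' ⊕ opad = d5 5c 5c.
Inner hash: even-index sum = 245 mod 256 = 245; odd-index sum = 269 mod 256 = 13 → f5 0d.
Outer hash (recomputed tag): even-index sum = 318 mod 256 = 62; odd-index sum = 337 mod 256 = 81 → 3e 51.
Recomputed tag = 3e51; claimed = 3e6c → mismatch.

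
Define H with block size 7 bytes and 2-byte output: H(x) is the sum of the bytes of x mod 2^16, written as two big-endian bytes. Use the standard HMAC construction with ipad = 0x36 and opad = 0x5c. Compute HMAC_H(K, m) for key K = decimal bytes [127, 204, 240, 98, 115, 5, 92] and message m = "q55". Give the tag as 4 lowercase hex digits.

0243

Key decimal bytes [127, 204, 240, 98, 115, 5, 92] = 7f cc f0 62 73 05 5c is exactly B = 7 bytes: K' = 7f cc f0 62 73 05 5c.
K' ⊕ ipad = 49 fa c6 54 45 33 6a.  K' ⊕ opad = 23 90 ac 3e 2f 59 00.
Inner input = (K'⊕ipad) ∥ m = 49 fa c6 54 45 33 6a ∥ 71 35 35.
Inner hash: sum = 73+250+198+84+69+51+106+113+53+53 = 1050 → 04 1a.
Outer input = (K'⊕opad) ∥ inner = 23 90 ac 3e 2f 59 00 ∥ 04 1a.
Outer hash (tag): sum = 35+144+172+62+47+89+0+4+26 = 579 → 02 43.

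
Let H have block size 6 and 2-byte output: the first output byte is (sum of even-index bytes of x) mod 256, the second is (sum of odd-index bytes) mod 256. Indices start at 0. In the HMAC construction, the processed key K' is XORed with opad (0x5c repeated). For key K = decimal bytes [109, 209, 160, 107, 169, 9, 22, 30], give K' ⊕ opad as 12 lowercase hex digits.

903f5c5c5c5c

Key decimal bytes [109, 209, 160, 107, 169, 9, 22, 30] = 6d d1 a0 6b a9 09 16 1e is 8 bytes > B = 6, so hash it first: H(key) = cc 63, then zero-pad to 6 bytes: K' = cc 63 00 00 00 00.
XOR each byte with 0x5c: cc⊕5c=90, 63⊕5c=3f, 00⊕5c=5c, 00⊕5c=5c, 00⊕5c=5c, 00⊕5c=5c.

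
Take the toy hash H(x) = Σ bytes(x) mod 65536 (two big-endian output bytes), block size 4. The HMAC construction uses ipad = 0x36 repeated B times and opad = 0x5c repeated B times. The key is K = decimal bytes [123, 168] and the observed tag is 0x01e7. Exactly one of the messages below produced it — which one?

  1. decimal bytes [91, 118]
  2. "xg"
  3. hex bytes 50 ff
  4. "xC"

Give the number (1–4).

4

Key decimal bytes [123, 168] = 7b a8 is 2 bytes ≤ B = 4; zero-pad to 4 bytes: K' = 7b a8 00 00.
K' ⊕ ipad = 4d 9e 36 36; K' ⊕ opad = 27 f4 5c 5c.
m1: inner = H(4d 9e 36 36 5b 76) = 02 28; tag = H(27 f4 5c 5c 02 28) = 01fd
m2: inner = H(4d 9e 36 36 78 67) = 02 36; tag = H(27 f4 5c 5c 02 36) = 020b
m3: inner = H(4d 9e 36 36 50 ff) = 02 a6; tag = H(27 f4 5c 5c 02 a6) = 027b
m4: inner = H(4d 9e 36 36 78 43) = 02 12; tag = H(27 f4 5c 5c 02 12) = 01e7 ← matches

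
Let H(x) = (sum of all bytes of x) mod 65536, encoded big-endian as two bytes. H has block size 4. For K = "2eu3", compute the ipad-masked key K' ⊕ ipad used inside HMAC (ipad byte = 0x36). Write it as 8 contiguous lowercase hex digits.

04534305

Key "2eu3" = 32 65 75 33 is exactly B = 4 bytes: K' = 32 65 75 33.
XOR each byte with 0x36: 32⊕36=04, 65⊕36=53, 75⊕36=43, 33⊕36=05.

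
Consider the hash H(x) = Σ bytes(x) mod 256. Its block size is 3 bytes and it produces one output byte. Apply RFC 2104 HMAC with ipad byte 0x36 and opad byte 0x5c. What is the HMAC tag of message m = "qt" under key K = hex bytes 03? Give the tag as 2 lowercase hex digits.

Key hex bytes 03 is 1 byte ≤ B = 3; zero-pad to 3 bytes: K' = 03 00 00.
K' ⊕ ipad = 35 36 36.  K' ⊕ opad = 5f 5c 5c.
Inner input = (K'⊕ipad) ∥ m = 35 36 36 ∥ 71 74.
Inner hash: sum = 53+54+54+113+116 = 390; mod 256 = 134 → 86.
Outer input = (K'⊕opad) ∥ inner = 5f 5c 5c ∥ 86.
Outer hash (tag): sum = 95+92+92+134 = 413; mod 256 = 157 → 9d.

9d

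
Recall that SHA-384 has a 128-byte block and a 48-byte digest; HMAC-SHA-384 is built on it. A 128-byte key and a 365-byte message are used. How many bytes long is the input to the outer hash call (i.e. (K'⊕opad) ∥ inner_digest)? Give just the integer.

176

Key is 128 ≤ 128 bytes, zero-padded: |K'| = 128.
Outer input = (K'⊕opad) ∥ H(inner) → 128 + 48 = 176 bytes.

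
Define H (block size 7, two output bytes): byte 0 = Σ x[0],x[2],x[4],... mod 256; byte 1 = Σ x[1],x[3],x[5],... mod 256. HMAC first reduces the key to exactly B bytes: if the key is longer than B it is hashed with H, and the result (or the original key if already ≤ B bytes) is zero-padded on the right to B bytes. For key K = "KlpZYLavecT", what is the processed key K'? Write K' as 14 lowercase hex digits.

|K| = 11 > B = 7, so first hash the key.
H(K): even-index sum = 558 mod 256 = 46; odd-index sum = 491 mod 256 = 235 → 2e eb.
Zero-pad H(K) = 2e eb to 7 bytes: K' = 2e eb 00 00 00 00 00.

2eeb0000000000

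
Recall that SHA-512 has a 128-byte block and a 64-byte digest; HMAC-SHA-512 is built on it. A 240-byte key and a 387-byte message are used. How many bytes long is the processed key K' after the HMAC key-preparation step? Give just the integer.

Key is 240 > 128 bytes, so it is hashed to 64 bytes then zero-padded to 128: |K'| = 128.

128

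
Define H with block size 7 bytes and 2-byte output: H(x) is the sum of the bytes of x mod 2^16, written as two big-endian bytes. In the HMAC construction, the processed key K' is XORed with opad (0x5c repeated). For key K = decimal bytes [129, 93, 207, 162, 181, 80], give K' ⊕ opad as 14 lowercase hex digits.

Key decimal bytes [129, 93, 207, 162, 181, 80] = 81 5d cf a2 b5 50 is 6 bytes ≤ B = 7; zero-pad to 7 bytes: K' = 81 5d cf a2 b5 50 00.
XOR each byte with 0x5c: 81⊕5c=dd, 5d⊕5c=01, cf⊕5c=93, a2⊕5c=fe, b5⊕5c=e9, 50⊕5c=0c, 00⊕5c=5c.

dd0193fee90c5c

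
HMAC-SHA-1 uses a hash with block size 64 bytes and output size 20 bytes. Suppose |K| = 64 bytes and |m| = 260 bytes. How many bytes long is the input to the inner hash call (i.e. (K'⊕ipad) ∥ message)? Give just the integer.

324

Key is 64 ≤ 64 bytes, zero-padded: |K'| = 64.
Inner input = (K'⊕ipad) ∥ m → 64 + 260 = 324 bytes.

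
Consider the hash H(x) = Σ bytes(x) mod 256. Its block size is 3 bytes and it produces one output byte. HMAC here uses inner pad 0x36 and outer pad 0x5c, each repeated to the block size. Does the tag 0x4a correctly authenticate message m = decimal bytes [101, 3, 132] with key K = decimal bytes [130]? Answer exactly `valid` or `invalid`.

invalid

Key decimal bytes [130] = 82 is 1 byte ≤ B = 3; zero-pad to 3 bytes: K' = 82 00 00.
K' ⊕ ipad = b4 36 36; K' ⊕ opad = de 5c 5c.
Inner hash: sum = 180+54+54+101+3+132 = 524; mod 256 = 12 → 0c.
Outer hash (recomputed tag): sum = 222+92+92+12 = 418; mod 256 = 162 → a2.
Recomputed tag = a2; claimed = 4a → mismatch.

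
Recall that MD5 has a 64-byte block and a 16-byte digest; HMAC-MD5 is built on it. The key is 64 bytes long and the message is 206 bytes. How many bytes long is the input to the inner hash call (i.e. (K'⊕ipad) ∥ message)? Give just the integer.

270

Key is 64 ≤ 64 bytes, zero-padded: |K'| = 64.
Inner input = (K'⊕ipad) ∥ m → 64 + 206 = 270 bytes.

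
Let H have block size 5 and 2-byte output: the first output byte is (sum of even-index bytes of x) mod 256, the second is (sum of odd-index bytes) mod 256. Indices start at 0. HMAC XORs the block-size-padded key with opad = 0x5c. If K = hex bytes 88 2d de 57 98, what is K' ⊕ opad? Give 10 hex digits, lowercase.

Key hex bytes 88 2d de 57 98 is exactly B = 5 bytes: K' = 88 2d de 57 98.
XOR each byte with 0x5c: 88⊕5c=d4, 2d⊕5c=71, de⊕5c=82, 57⊕5c=0b, 98⊕5c=c4.

d471820bc4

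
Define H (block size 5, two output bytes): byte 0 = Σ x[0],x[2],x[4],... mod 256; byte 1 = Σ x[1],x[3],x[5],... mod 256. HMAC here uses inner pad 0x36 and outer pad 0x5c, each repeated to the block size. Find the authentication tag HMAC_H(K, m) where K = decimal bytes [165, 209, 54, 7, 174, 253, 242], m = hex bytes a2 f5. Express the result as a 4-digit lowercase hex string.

Key decimal bytes [165, 209, 54, 7, 174, 253, 242] = a5 d1 36 07 ae fd f2 is 7 bytes > B = 5, so hash it first: H(key) = 7b d5, then zero-pad to 5 bytes: K' = 7b d5 00 00 00.
K' ⊕ ipad = 4d e3 36 36 36.  K' ⊕ opad = 27 89 5c 5c 5c.
Inner input = (K'⊕ipad) ∥ m = 4d e3 36 36 36 ∥ a2 f5.
Inner hash: even-index sum = 430 mod 256 = 174; odd-index sum = 443 mod 256 = 187 → ae bb.
Outer input = (K'⊕opad) ∥ inner = 27 89 5c 5c 5c ∥ ae bb.
Outer hash (tag): even-index sum = 410 mod 256 = 154; odd-index sum = 403 mod 256 = 147 → 9a 93.

9a93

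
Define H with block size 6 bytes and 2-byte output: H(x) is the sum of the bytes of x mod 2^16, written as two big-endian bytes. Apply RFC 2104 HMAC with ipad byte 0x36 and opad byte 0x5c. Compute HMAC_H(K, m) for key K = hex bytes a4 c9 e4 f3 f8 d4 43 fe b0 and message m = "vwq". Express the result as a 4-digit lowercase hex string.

Key hex bytes a4 c9 e4 f3 f8 d4 43 fe b0 is 9 bytes > B = 6, so hash it first: H(key) = 07 01, then zero-pad to 6 bytes: K' = 07 01 00 00 00 00.
K' ⊕ ipad = 31 37 36 36 36 36.  K' ⊕ opad = 5b 5d 5c 5c 5c 5c.
Inner input = (K'⊕ipad) ∥ m = 31 37 36 36 36 36 ∥ 76 77 71.
Inner hash: sum = 49+55+54+54+54+54+118+119+113 = 670 → 02 9e.
Outer input = (K'⊕opad) ∥ inner = 5b 5d 5c 5c 5c 5c ∥ 02 9e.
Outer hash (tag): sum = 91+93+92+92+92+92+2+158 = 712 → 02 c8.

02c8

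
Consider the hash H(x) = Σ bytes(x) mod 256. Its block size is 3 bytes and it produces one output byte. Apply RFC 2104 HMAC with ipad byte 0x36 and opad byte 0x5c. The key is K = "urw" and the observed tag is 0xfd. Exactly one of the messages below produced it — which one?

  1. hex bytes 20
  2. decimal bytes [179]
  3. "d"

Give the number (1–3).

2

Key "urw" = 75 72 77 is exactly B = 3 bytes: K' = 75 72 77.
K' ⊕ ipad = 43 44 41; K' ⊕ opad = 29 2e 2b.
m1: inner = H(43 44 41 20) = e8; tag = H(29 2e 2b e8) = 6a
m2: inner = H(43 44 41 b3) = 7b; tag = H(29 2e 2b 7b) = fd ← matches
m3: inner = H(43 44 41 64) = 2c; tag = H(29 2e 2b 2c) = ae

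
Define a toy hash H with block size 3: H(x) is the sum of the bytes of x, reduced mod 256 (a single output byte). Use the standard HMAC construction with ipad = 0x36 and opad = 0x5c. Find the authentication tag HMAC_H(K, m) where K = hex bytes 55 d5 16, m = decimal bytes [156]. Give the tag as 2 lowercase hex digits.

de

Key hex bytes 55 d5 16 is exactly B = 3 bytes: K' = 55 d5 16.
K' ⊕ ipad = 63 e3 20.  K' ⊕ opad = 09 89 4a.
Inner input = (K'⊕ipad) ∥ m = 63 e3 20 ∥ 9c.
Inner hash: sum = 99+227+32+156 = 514; mod 256 = 2 → 02.
Outer input = (K'⊕opad) ∥ inner = 09 89 4a ∥ 02.
Outer hash (tag): sum = 9+137+74+2 = 222 → de.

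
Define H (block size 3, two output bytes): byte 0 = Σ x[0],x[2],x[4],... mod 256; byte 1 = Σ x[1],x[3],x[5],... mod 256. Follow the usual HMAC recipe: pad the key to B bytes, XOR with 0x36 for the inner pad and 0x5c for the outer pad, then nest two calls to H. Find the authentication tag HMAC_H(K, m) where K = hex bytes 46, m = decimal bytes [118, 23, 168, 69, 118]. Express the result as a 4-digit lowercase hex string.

405e

Key hex bytes 46 is 1 byte ≤ B = 3; zero-pad to 3 bytes: K' = 46 00 00.
K' ⊕ ipad = 70 36 36.  K' ⊕ opad = 1a 5c 5c.
Inner input = (K'⊕ipad) ∥ m = 70 36 36 ∥ 76 17 a8 45 76.
Inner hash: even-index sum = 258 mod 256 = 2; odd-index sum = 458 mod 256 = 202 → 02 ca.
Outer input = (K'⊕opad) ∥ inner = 1a 5c 5c ∥ 02 ca.
Outer hash (tag): even-index sum = 320 mod 256 = 64; odd-index sum = 94 mod 256 = 94 → 40 5e.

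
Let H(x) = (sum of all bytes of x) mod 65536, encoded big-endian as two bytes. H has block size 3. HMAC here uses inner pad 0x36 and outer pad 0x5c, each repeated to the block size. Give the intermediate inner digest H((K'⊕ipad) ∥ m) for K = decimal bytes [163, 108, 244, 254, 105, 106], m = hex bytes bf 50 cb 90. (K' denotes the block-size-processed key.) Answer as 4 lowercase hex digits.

03b7

Key decimal bytes [163, 108, 244, 254, 105, 106] = a3 6c f4 fe 69 6a is 6 bytes > B = 3, so hash it first: H(key) = 03 d4, then zero-pad to 3 bytes: K' = 03 d4 00.
K' ⊕ ipad = 35 e2 36.
Inner input = 35 e2 36 ∥ bf 50 cb 90.
Inner hash: sum = 53+226+54+191+80+203+144 = 951 → 03 b7.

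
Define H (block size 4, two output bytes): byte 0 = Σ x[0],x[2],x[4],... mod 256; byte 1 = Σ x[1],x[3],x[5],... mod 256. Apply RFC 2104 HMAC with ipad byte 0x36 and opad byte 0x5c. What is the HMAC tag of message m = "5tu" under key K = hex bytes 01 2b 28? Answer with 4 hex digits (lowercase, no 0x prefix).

d09a

Key hex bytes 01 2b 28 is 3 bytes ≤ B = 4; zero-pad to 4 bytes: K' = 01 2b 28 00.
K' ⊕ ipad = 37 1d 1e 36.  K' ⊕ opad = 5d 77 74 5c.
Inner input = (K'⊕ipad) ∥ m = 37 1d 1e 36 ∥ 35 74 75.
Inner hash: even-index sum = 255 mod 256 = 255; odd-index sum = 199 mod 256 = 199 → ff c7.
Outer input = (K'⊕opad) ∥ inner = 5d 77 74 5c ∥ ff c7.
Outer hash (tag): even-index sum = 464 mod 256 = 208; odd-index sum = 410 mod 256 = 154 → d0 9a.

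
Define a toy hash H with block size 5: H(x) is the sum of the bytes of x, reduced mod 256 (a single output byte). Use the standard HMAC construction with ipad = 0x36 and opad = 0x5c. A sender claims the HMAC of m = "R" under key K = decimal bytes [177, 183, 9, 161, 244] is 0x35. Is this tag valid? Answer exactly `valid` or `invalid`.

Key decimal bytes [177, 183, 9, 161, 244] = b1 b7 09 a1 f4 is exactly B = 5 bytes: K' = b1 b7 09 a1 f4.
K' ⊕ ipad = 87 81 3f 97 c2; K' ⊕ opad = ed eb 55 fd a8.
Inner hash: sum = 135+129+63+151+194+82 = 754; mod 256 = 242 → f2.
Outer hash (recomputed tag): sum = 237+235+85+253+168+242 = 1220; mod 256 = 196 → c4.
Recomputed tag = c4; claimed = 35 → mismatch.

invalid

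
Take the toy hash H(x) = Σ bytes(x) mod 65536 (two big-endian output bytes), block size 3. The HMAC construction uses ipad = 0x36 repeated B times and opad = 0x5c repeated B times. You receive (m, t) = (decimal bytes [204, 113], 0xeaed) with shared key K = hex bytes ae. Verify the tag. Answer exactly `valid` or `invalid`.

invalid

Key hex bytes ae is 1 byte ≤ B = 3; zero-pad to 3 bytes: K' = ae 00 00.
K' ⊕ ipad = 98 36 36; K' ⊕ opad = f2 5c 5c.
Inner hash: sum = 152+54+54+204+113 = 577 → 02 41.
Outer hash (recomputed tag): sum = 242+92+92+2+65 = 493 → 01 ed.
Recomputed tag = 01ed; claimed = eaed → mismatch.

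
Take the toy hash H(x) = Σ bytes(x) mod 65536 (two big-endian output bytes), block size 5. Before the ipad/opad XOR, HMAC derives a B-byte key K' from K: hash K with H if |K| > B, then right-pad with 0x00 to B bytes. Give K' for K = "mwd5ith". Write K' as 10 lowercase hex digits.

|K| = 7 > B = 5, so first hash the key.
H(K): sum = 109+119+100+53+105+116+104 = 706 → 02 c2.
Zero-pad H(K) = 02 c2 to 5 bytes: K' = 02 c2 00 00 00.

02c2000000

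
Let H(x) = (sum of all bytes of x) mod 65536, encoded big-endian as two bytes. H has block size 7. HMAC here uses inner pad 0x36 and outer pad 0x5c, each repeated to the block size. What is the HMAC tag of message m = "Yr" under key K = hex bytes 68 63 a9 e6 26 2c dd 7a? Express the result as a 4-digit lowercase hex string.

Key hex bytes 68 63 a9 e6 26 2c dd 7a is 8 bytes > B = 7, so hash it first: H(key) = 04 03, then zero-pad to 7 bytes: K' = 04 03 00 00 00 00 00.
K' ⊕ ipad = 32 35 36 36 36 36 36.  K' ⊕ opad = 58 5f 5c 5c 5c 5c 5c.
Inner input = (K'⊕ipad) ∥ m = 32 35 36 36 36 36 36 ∥ 59 72.
Inner hash: sum = 50+53+54+54+54+54+54+89+114 = 576 → 02 40.
Outer input = (K'⊕opad) ∥ inner = 58 5f 5c 5c 5c 5c 5c ∥ 02 40.
Outer hash (tag): sum = 88+95+92+92+92+92+92+2+64 = 709 → 02 c5.

02c5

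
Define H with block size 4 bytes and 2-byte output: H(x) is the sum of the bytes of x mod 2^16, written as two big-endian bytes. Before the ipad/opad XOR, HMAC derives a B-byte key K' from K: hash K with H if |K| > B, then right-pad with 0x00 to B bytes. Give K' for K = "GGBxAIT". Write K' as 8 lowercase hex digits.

02260000

|K| = 7 > B = 4, so first hash the key.
H(K): sum = 71+71+66+120+65+73+84 = 550 → 02 26.
Zero-pad H(K) = 02 26 to 4 bytes: K' = 02 26 00 00.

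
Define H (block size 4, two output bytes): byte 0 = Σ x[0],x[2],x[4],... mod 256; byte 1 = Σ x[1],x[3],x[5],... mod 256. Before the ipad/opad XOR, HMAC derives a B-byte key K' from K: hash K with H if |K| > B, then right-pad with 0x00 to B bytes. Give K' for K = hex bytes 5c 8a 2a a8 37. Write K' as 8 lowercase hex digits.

|K| = 5 > B = 4, so first hash the key.
H(K): even-index sum = 189 mod 256 = 189; odd-index sum = 306 mod 256 = 50 → bd 32.
Zero-pad H(K) = bd 32 to 4 bytes: K' = bd 32 00 00.

bd320000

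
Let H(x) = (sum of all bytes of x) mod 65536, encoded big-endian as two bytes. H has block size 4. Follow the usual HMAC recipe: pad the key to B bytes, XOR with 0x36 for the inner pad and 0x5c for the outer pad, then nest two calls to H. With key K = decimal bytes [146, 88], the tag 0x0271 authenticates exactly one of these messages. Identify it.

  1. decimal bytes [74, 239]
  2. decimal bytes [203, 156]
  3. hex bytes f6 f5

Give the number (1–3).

2

Key decimal bytes [146, 88] = 92 58 is 2 bytes ≤ B = 4; zero-pad to 4 bytes: K' = 92 58 00 00.
K' ⊕ ipad = a4 6e 36 36; K' ⊕ opad = ce 04 5c 5c.
m1: inner = H(a4 6e 36 36 4a ef) = 02 b7; tag = H(ce 04 5c 5c 02 b7) = 0243
m2: inner = H(a4 6e 36 36 cb 9c) = 02 e5; tag = H(ce 04 5c 5c 02 e5) = 0271 ← matches
m3: inner = H(a4 6e 36 36 f6 f5) = 03 69; tag = H(ce 04 5c 5c 03 69) = 01f6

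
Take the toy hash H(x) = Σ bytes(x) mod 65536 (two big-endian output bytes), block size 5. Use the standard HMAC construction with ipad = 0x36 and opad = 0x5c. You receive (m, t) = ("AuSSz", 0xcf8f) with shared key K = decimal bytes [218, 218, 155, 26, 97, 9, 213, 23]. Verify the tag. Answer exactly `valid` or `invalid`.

Key decimal bytes [218, 218, 155, 26, 97, 9, 213, 23] = da da 9b 1a 61 09 d5 17 is 8 bytes > B = 5, so hash it first: H(key) = 03 bf, then zero-pad to 5 bytes: K' = 03 bf 00 00 00.
K' ⊕ ipad = 35 89 36 36 36; K' ⊕ opad = 5f e3 5c 5c 5c.
Inner hash: sum = 53+137+54+54+54+65+117+83+83+122 = 822 → 03 36.
Outer hash (recomputed tag): sum = 95+227+92+92+92+3+54 = 655 → 02 8f.
Recomputed tag = 028f; claimed = cf8f → mismatch.

invalid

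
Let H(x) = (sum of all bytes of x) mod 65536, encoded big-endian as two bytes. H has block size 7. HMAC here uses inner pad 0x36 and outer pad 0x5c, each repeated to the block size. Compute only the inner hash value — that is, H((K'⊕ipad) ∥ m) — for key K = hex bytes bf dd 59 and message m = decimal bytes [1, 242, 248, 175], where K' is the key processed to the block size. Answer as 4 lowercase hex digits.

Key hex bytes bf dd 59 is 3 bytes ≤ B = 7; zero-pad to 7 bytes: K' = bf dd 59 00 00 00 00.
K' ⊕ ipad = 89 eb 6f 36 36 36 36.
Inner input = 89 eb 6f 36 36 36 36 ∥ 01 f2 f8 af.
Inner hash: sum = 137+235+111+54+54+54+54+1+242+248+175 = 1365 → 05 55.

0555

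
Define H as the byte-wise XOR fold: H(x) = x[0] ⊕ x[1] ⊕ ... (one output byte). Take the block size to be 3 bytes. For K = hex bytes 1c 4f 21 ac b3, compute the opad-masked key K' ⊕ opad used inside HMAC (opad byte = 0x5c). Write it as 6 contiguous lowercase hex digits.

315c5c

Key hex bytes 1c 4f 21 ac b3 is 5 bytes > B = 3, so hash it first: H(key) = 6d, then zero-pad to 3 bytes: K' = 6d 00 00.
XOR each byte with 0x5c: 6d⊕5c=31, 00⊕5c=5c, 00⊕5c=5c.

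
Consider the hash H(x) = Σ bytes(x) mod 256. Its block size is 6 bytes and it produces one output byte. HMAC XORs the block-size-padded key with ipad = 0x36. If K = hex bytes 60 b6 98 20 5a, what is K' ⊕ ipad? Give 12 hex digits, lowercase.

Key hex bytes 60 b6 98 20 5a is 5 bytes ≤ B = 6; zero-pad to 6 bytes: K' = 60 b6 98 20 5a 00.
XOR each byte with 0x36: 60⊕36=56, b6⊕36=80, 98⊕36=ae, 20⊕36=16, 5a⊕36=6c, 00⊕36=36.

5680ae166c36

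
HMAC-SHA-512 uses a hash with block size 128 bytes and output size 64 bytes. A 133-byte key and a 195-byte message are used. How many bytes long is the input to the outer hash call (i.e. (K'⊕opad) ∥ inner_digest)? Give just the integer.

Key is 133 > 128 bytes, so it is hashed to 64 bytes then zero-padded to 128: |K'| = 128.
Outer input = (K'⊕opad) ∥ H(inner) → 128 + 64 = 192 bytes.

192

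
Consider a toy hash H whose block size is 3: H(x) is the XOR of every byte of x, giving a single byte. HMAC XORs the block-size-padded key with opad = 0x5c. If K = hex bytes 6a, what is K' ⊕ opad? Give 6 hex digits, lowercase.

365c5c

Key hex bytes 6a is 1 byte ≤ B = 3; zero-pad to 3 bytes: K' = 6a 00 00.
XOR each byte with 0x5c: 6a⊕5c=36, 00⊕5c=5c, 00⊕5c=5c.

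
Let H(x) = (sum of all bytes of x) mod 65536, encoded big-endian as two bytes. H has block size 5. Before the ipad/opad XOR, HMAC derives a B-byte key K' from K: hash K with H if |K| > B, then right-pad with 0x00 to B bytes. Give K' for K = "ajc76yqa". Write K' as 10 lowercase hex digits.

02e6000000

|K| = 8 > B = 5, so first hash the key.
H(K): sum = 97+106+99+55+54+121+113+97 = 742 → 02 e6.
Zero-pad H(K) = 02 e6 to 5 bytes: K' = 02 e6 00 00 00.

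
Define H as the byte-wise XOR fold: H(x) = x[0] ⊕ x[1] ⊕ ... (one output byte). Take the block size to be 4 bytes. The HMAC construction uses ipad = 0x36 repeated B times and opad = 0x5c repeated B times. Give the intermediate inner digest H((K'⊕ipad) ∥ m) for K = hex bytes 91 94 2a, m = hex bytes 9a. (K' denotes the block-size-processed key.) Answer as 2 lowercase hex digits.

b5

Key hex bytes 91 94 2a is 3 bytes ≤ B = 4; zero-pad to 4 bytes: K' = 91 94 2a 00.
K' ⊕ ipad = a7 a2 1c 36.
Inner input = a7 a2 1c 36 ∥ 9a.
Inner hash: XOR a7⊕a2⊕1c⊕36⊕9a = b5.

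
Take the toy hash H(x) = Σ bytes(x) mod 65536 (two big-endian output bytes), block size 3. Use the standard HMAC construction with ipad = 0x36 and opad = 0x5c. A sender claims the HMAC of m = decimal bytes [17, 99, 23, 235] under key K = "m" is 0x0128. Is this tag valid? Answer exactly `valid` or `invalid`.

valid

Key "m" = 6d is 1 byte ≤ B = 3; zero-pad to 3 bytes: K' = 6d 00 00.
K' ⊕ ipad = 5b 36 36; K' ⊕ opad = 31 5c 5c.
Inner hash: sum = 91+54+54+17+99+23+235 = 573 → 02 3d.
Outer hash (recomputed tag): sum = 49+92+92+2+61 = 296 → 01 28.
Recomputed tag = 0128; claimed = 0128 → match.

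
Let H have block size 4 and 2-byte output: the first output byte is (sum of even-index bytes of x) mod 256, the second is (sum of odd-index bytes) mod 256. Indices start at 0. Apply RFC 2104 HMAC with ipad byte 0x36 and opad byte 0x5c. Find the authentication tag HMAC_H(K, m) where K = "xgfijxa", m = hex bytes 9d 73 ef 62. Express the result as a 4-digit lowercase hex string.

Key "xgfijxa" = 78 67 66 69 6a 78 61 is 7 bytes > B = 4, so hash it first: H(key) = a9 48, then zero-pad to 4 bytes: K' = a9 48 00 00.
K' ⊕ ipad = 9f 7e 36 36.  K' ⊕ opad = f5 14 5c 5c.
Inner input = (K'⊕ipad) ∥ m = 9f 7e 36 36 ∥ 9d 73 ef 62.
Inner hash: even-index sum = 609 mod 256 = 97; odd-index sum = 393 mod 256 = 137 → 61 89.
Outer input = (K'⊕opad) ∥ inner = f5 14 5c 5c ∥ 61 89.
Outer hash (tag): even-index sum = 434 mod 256 = 178; odd-index sum = 249 mod 256 = 249 → b2 f9.

b2f9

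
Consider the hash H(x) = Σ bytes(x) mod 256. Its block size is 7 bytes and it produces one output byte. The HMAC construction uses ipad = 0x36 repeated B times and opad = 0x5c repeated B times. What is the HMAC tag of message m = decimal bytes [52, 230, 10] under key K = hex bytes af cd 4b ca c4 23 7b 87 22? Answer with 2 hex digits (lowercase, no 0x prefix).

Key hex bytes af cd 4b ca c4 23 7b 87 22 is 9 bytes > B = 7, so hash it first: H(key) = 9c, then zero-pad to 7 bytes: K' = 9c 00 00 00 00 00 00.
K' ⊕ ipad = aa 36 36 36 36 36 36.  K' ⊕ opad = c0 5c 5c 5c 5c 5c 5c.
Inner input = (K'⊕ipad) ∥ m = aa 36 36 36 36 36 36 ∥ 34 e6 0a.
Inner hash: sum = 170+54+54+54+54+54+54+52+230+10 = 786; mod 256 = 18 → 12.
Outer input = (K'⊕opad) ∥ inner = c0 5c 5c 5c 5c 5c 5c ∥ 12.
Outer hash (tag): sum = 192+92+92+92+92+92+92+18 = 762; mod 256 = 250 → fa.

fa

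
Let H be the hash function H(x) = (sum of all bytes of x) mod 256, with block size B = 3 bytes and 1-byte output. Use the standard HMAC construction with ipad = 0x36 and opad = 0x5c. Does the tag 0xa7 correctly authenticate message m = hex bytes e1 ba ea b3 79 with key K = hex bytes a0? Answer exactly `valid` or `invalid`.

Key hex bytes a0 is 1 byte ≤ B = 3; zero-pad to 3 bytes: K' = a0 00 00.
K' ⊕ ipad = 96 36 36; K' ⊕ opad = fc 5c 5c.
Inner hash: sum = 150+54+54+225+186+234+179+121 = 1203; mod 256 = 179 → b3.
Outer hash (recomputed tag): sum = 252+92+92+179 = 615; mod 256 = 103 → 67.
Recomputed tag = 67; claimed = a7 → mismatch.

invalid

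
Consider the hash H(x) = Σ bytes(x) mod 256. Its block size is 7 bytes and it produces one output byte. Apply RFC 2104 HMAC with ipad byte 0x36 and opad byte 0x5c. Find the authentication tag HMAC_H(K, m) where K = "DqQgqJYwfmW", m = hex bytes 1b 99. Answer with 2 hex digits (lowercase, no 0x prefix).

Key "DqQgqJYwfmW" = 44 71 51 67 71 4a 59 77 66 6d 57 is 11 bytes > B = 7, so hash it first: H(key) = 22, then zero-pad to 7 bytes: K' = 22 00 00 00 00 00 00.
K' ⊕ ipad = 14 36 36 36 36 36 36.  K' ⊕ opad = 7e 5c 5c 5c 5c 5c 5c.
Inner input = (K'⊕ipad) ∥ m = 14 36 36 36 36 36 36 ∥ 1b 99.
Inner hash: sum = 20+54+54+54+54+54+54+27+153 = 524; mod 256 = 12 → 0c.
Outer input = (K'⊕opad) ∥ inner = 7e 5c 5c 5c 5c 5c 5c ∥ 0c.
Outer hash (tag): sum = 126+92+92+92+92+92+92+12 = 690; mod 256 = 178 → b2.

b2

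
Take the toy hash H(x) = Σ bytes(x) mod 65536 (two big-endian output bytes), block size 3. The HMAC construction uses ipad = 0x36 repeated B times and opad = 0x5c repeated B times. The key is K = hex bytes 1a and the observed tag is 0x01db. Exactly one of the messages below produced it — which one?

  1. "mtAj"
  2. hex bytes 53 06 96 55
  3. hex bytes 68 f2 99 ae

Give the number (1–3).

2

Key hex bytes 1a is 1 byte ≤ B = 3; zero-pad to 3 bytes: K' = 1a 00 00.
K' ⊕ ipad = 2c 36 36; K' ⊕ opad = 46 5c 5c.
m1: inner = H(2c 36 36 6d 74 41 6a) = 02 24; tag = H(46 5c 5c 02 24) = 0124
m2: inner = H(2c 36 36 53 06 96 55) = 01 dc; tag = H(46 5c 5c 01 dc) = 01db ← matches
m3: inner = H(2c 36 36 68 f2 99 ae) = 03 39; tag = H(46 5c 5c 03 39) = 013a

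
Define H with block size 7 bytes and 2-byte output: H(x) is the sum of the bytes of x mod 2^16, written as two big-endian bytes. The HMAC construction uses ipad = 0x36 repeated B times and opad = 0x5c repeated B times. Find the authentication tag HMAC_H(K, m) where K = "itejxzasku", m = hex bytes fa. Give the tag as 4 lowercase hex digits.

02d2

Key "itejxzasku" = 69 74 65 6a 78 7a 61 73 6b 75 is 10 bytes > B = 7, so hash it first: H(key) = 04 52, then zero-pad to 7 bytes: K' = 04 52 00 00 00 00 00.
K' ⊕ ipad = 32 64 36 36 36 36 36.  K' ⊕ opad = 58 0e 5c 5c 5c 5c 5c.
Inner input = (K'⊕ipad) ∥ m = 32 64 36 36 36 36 36 ∥ fa.
Inner hash: sum = 50+100+54+54+54+54+54+250 = 670 → 02 9e.
Outer input = (K'⊕opad) ∥ inner = 58 0e 5c 5c 5c 5c 5c ∥ 02 9e.
Outer hash (tag): sum = 88+14+92+92+92+92+92+2+158 = 722 → 02 d2.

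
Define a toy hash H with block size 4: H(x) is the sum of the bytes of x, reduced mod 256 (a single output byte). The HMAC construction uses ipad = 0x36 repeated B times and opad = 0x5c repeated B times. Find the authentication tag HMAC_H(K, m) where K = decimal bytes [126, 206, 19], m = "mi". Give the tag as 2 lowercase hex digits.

Key decimal bytes [126, 206, 19] = 7e ce 13 is 3 bytes ≤ B = 4; zero-pad to 4 bytes: K' = 7e ce 13 00.
K' ⊕ ipad = 48 f8 25 36.  K' ⊕ opad = 22 92 4f 5c.
Inner input = (K'⊕ipad) ∥ m = 48 f8 25 36 ∥ 6d 69.
Inner hash: sum = 72+248+37+54+109+105 = 625; mod 256 = 113 → 71.
Outer input = (K'⊕opad) ∥ inner = 22 92 4f 5c ∥ 71.
Outer hash (tag): sum = 34+146+79+92+113 = 464; mod 256 = 208 → d0.

d0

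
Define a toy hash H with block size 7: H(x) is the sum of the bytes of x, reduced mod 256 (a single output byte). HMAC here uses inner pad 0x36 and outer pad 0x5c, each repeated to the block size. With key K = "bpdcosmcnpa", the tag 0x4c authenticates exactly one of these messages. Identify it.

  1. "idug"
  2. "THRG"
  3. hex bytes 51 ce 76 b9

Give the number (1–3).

3

Key "bpdcosmcnpa" = 62 70 64 63 6f 73 6d 63 6e 70 61 is 11 bytes > B = 7, so hash it first: H(key) = 8a, then zero-pad to 7 bytes: K' = 8a 00 00 00 00 00 00.
K' ⊕ ipad = bc 36 36 36 36 36 36; K' ⊕ opad = d6 5c 5c 5c 5c 5c 5c.
m1: inner = H(bc 36 36 36 36 36 36 69 64 75 67) = a9; tag = H(d6 5c 5c 5c 5c 5c 5c a9) = a7
m2: inner = H(bc 36 36 36 36 36 36 54 48 52 47) = 35; tag = H(d6 5c 5c 5c 5c 5c 5c 35) = 33
m3: inner = H(bc 36 36 36 36 36 36 51 ce 76 b9) = 4e; tag = H(d6 5c 5c 5c 5c 5c 5c 4e) = 4c ← matches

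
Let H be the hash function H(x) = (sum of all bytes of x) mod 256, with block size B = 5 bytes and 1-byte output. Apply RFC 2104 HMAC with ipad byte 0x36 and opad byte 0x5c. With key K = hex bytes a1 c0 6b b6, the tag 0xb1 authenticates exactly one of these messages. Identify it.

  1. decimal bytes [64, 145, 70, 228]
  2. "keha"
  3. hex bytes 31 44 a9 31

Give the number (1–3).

1

Key hex bytes a1 c0 6b b6 is 4 bytes ≤ B = 5; zero-pad to 5 bytes: K' = a1 c0 6b b6 00.
K' ⊕ ipad = 97 f6 5d 80 36; K' ⊕ opad = fd 9c 37 ea 5c.
m1: inner = H(97 f6 5d 80 36 40 91 46 e4) = 9b; tag = H(fd 9c 37 ea 5c 9b) = b1 ← matches
m2: inner = H(97 f6 5d 80 36 6b 65 68 61) = 39; tag = H(fd 9c 37 ea 5c 39) = 4f
m3: inner = H(97 f6 5d 80 36 31 44 a9 31) = ef; tag = H(fd 9c 37 ea 5c ef) = 05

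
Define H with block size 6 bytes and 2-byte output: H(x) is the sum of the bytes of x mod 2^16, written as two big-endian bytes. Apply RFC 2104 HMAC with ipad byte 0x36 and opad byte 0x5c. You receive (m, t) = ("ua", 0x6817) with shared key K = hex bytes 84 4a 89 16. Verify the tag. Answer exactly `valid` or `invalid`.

Key hex bytes 84 4a 89 16 is 4 bytes ≤ B = 6; zero-pad to 6 bytes: K' = 84 4a 89 16 00 00.
K' ⊕ ipad = b2 7c bf 20 36 36; K' ⊕ opad = d8 16 d5 4a 5c 5c.
Inner hash: sum = 178+124+191+32+54+54+117+97 = 847 → 03 4f.
Outer hash (recomputed tag): sum = 216+22+213+74+92+92+3+79 = 791 → 03 17.
Recomputed tag = 0317; claimed = 6817 → mismatch.

invalid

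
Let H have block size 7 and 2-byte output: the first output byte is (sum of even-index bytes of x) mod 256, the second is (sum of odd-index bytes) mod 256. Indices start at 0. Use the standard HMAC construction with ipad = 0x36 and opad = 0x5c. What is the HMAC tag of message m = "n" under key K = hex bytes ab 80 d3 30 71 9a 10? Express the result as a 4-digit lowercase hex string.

d5fd

Key hex bytes ab 80 d3 30 71 9a 10 is exactly B = 7 bytes: K' = ab 80 d3 30 71 9a 10.
K' ⊕ ipad = 9d b6 e5 06 47 ac 26.  K' ⊕ opad = f7 dc 8f 6c 2d c6 4c.
Inner input = (K'⊕ipad) ∥ m = 9d b6 e5 06 47 ac 26 ∥ 6e.
Inner hash: even-index sum = 495 mod 256 = 239; odd-index sum = 470 mod 256 = 214 → ef d6.
Outer input = (K'⊕opad) ∥ inner = f7 dc 8f 6c 2d c6 4c ∥ ef d6.
Outer hash (tag): even-index sum = 725 mod 256 = 213; odd-index sum = 765 mod 256 = 253 → d5 fd.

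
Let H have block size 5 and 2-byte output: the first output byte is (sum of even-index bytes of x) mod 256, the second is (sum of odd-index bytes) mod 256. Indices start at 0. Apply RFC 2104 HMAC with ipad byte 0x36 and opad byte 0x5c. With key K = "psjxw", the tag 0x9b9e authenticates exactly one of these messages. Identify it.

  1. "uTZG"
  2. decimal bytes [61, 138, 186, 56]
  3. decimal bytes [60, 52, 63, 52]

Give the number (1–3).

3

Key "psjxw" = 70 73 6a 78 77 is exactly B = 5 bytes: K' = 70 73 6a 78 77.
K' ⊕ ipad = 46 45 5c 4e 41; K' ⊕ opad = 2c 2f 36 24 2b.
m1: inner = H(46 45 5c 4e 41 75 54 5a 47) = 7e 62; tag = H(2c 2f 36 24 2b 7e 62) = efd1
m2: inner = H(46 45 5c 4e 41 3d 8a ba 38) = a5 8a; tag = H(2c 2f 36 24 2b a5 8a) = 17f8
m3: inner = H(46 45 5c 4e 41 3c 34 3f 34) = 4b 0e; tag = H(2c 2f 36 24 2b 4b 0e) = 9b9e ← matches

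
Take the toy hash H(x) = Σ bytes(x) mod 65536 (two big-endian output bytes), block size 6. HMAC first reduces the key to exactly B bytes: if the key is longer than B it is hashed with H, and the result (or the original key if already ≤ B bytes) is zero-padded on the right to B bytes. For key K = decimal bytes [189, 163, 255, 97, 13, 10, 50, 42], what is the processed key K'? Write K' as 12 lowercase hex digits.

033300000000

|K| = 8 > B = 6, so first hash the key.
H(K): sum = 189+163+255+97+13+10+50+42 = 819 → 03 33.
Zero-pad H(K) = 03 33 to 6 bytes: K' = 03 33 00 00 00 00.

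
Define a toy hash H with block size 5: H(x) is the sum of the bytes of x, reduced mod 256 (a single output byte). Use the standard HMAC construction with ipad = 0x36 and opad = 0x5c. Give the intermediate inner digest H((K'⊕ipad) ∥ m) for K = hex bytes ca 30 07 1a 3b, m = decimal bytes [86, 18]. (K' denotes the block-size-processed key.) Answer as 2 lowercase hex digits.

d4

Key hex bytes ca 30 07 1a 3b is exactly B = 5 bytes: K' = ca 30 07 1a 3b.
K' ⊕ ipad = fc 06 31 2c 0d.
Inner input = fc 06 31 2c 0d ∥ 56 12.
Inner hash: sum = 252+6+49+44+13+86+18 = 468; mod 256 = 212 → d4.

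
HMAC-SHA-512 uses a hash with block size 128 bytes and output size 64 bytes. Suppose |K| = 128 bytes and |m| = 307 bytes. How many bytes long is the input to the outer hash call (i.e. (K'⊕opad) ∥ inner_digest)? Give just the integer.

Key is 128 ≤ 128 bytes, zero-padded: |K'| = 128.
Outer input = (K'⊕opad) ∥ H(inner) → 128 + 64 = 192 bytes.

192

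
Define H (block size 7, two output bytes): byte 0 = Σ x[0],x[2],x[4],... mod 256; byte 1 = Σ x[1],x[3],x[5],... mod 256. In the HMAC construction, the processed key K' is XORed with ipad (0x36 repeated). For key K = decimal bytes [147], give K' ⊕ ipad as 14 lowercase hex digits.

Key decimal bytes [147] = 93 is 1 byte ≤ B = 7; zero-pad to 7 bytes: K' = 93 00 00 00 00 00 00.
XOR each byte with 0x36: 93⊕36=a5, 00⊕36=36, 00⊕36=36, 00⊕36=36, 00⊕36=36, 00⊕36=36, 00⊕36=36.

a5363636363636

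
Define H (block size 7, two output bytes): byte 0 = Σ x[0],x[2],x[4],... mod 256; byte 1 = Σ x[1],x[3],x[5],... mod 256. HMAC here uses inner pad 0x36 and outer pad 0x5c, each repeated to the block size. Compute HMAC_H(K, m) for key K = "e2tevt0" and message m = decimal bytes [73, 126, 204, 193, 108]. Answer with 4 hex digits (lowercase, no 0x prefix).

Key "e2tevt0" = 65 32 74 65 76 74 30 is exactly B = 7 bytes: K' = 65 32 74 65 76 74 30.
K' ⊕ ipad = 53 04 42 53 40 42 06.  K' ⊕ opad = 39 6e 28 39 2a 28 6c.
Inner input = (K'⊕ipad) ∥ m = 53 04 42 53 40 42 06 ∥ 49 7e cc c1 6c.
Inner hash: even-index sum = 538 mod 256 = 26; odd-index sum = 538 mod 256 = 26 → 1a 1a.
Outer input = (K'⊕opad) ∥ inner = 39 6e 28 39 2a 28 6c ∥ 1a 1a.
Outer hash (tag): even-index sum = 273 mod 256 = 17; odd-index sum = 233 mod 256 = 233 → 11 e9.

11e9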